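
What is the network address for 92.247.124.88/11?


IP:   01011100.11110111.01111100.01011000
Mask: 11111111.11100000.00000000.00000000
AND operation:
Net:  01011100.11100000.00000000.00000000
Network: 92.224.0.0/11


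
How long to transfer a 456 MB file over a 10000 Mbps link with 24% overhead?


Effective throughput = 10000 * (1 - 24/100) = 7600 Mbps
File size in Mb = 456 * 8 = 3648 Mb
Time = 3648 / 7600
Time = 0.48 seconds


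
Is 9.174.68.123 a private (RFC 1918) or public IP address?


RFC 1918 private ranges:
  10.0.0.0/8 (10.0.0.0 - 10.255.255.255)
  172.16.0.0/12 (172.16.0.0 - 172.31.255.255)
  192.168.0.0/16 (192.168.0.0 - 192.168.255.255)
Public (not in any RFC 1918 range)


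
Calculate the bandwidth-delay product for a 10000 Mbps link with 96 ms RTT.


BDP = bandwidth * RTT
= 10000 Mbps * 96 ms
= 10000 * 1e6 * 96 / 1000 bits
= 960000000 bits
= 120000000 bytes
= 117187.5 KB
BDP = 960000000 bits (120000000 bytes)


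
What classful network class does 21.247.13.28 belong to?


First octet: 21
Binary: 00010101
0xxxxxxx -> Class A (1-126)
Class A, default mask 255.0.0.0 (/8)


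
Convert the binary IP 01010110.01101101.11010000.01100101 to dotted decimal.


01010110 = 86
01101101 = 109
11010000 = 208
01100101 = 101
IP: 86.109.208.101


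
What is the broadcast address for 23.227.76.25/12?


Network: 23.224.0.0/12
Host bits = 20
Set all host bits to 1:
Broadcast: 23.239.255.255


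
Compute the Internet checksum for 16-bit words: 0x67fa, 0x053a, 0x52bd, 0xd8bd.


Sum all words (with carry folding):
+ 0x67fa = 0x67fa
+ 0x053a = 0x6d34
+ 0x52bd = 0xbff1
+ 0xd8bd = 0x98af
One's complement: ~0x98af
Checksum = 0x6750


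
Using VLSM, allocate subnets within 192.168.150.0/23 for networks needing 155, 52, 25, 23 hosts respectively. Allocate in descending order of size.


155 hosts -> /24 (254 usable): 192.168.150.0/24
52 hosts -> /26 (62 usable): 192.168.151.0/26
25 hosts -> /27 (30 usable): 192.168.151.64/27
23 hosts -> /27 (30 usable): 192.168.151.96/27
Allocation: 192.168.150.0/24 (155 hosts, 254 usable); 192.168.151.0/26 (52 hosts, 62 usable); 192.168.151.64/27 (25 hosts, 30 usable); 192.168.151.96/27 (23 hosts, 30 usable)


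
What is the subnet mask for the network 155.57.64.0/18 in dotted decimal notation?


/18 means 18 network bits, 14 host bits
Binary: 11111111111111111100000000000000
Mask: 255.255.192.0


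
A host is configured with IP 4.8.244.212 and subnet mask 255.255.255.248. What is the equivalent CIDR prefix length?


Binary: 11111111.11111111.11111111.11111000
Count leading 1s
Prefix: /29


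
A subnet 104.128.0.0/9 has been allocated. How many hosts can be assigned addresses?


Host bits = 32 - 9 = 23
Total addresses = 2^23 = 8388608
Usable = total - 2 (network and broadcast)
Usable hosts: 8388606


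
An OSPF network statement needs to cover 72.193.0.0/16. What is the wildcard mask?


Subnet mask: 255.255.0.0
Wildcard = 255.255.255.255 - subnet mask
255 - 255 = 0
255 - 255 = 0
255 - 0 = 255
255 - 0 = 255
Wildcard: 0.0.255.255


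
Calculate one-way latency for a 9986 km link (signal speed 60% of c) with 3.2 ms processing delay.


Speed = 0.6 * 3e5 km/s = 180000 km/s
Propagation delay = 9986 / 180000 = 0.0555 s = 55.4778 ms
Processing delay = 3.2 ms
Total one-way latency = 58.6778 ms


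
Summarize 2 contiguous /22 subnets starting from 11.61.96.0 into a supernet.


Original prefix: /22
Number of subnets: 2 = 2^1
New prefix = 22 - 1 = 21
Supernet: 11.61.96.0/21


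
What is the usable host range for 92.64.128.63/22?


Network: 92.64.128.0
Broadcast: 92.64.131.255
First usable = network + 1
Last usable = broadcast - 1
Range: 92.64.128.1 to 92.64.131.254


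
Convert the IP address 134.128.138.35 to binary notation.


134 = 10000110
128 = 10000000
138 = 10001010
35 = 00100011
Binary: 10000110.10000000.10001010.00100011


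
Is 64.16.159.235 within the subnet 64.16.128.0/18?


Subnet network: 64.16.128.0
Test IP AND mask: 64.16.128.0
Yes, 64.16.159.235 is in 64.16.128.0/18


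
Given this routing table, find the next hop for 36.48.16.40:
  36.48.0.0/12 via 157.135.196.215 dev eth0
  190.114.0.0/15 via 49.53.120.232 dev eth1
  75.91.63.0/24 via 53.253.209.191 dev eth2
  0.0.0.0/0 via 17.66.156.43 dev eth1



Longest prefix match for 36.48.16.40:
  /12 36.48.0.0: MATCH
  /15 190.114.0.0: no
  /24 75.91.63.0: no
  /0 0.0.0.0: MATCH
Selected: next-hop 157.135.196.215 via eth0 (matched /12)


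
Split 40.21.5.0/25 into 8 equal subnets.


New prefix = 25 + 3 = 28
Each subnet has 16 addresses
  40.21.5.0/28
  40.21.5.16/28
  40.21.5.32/28
  40.21.5.48/28
  40.21.5.64/28
  40.21.5.80/28
  40.21.5.96/28
  40.21.5.112/28
Subnets: 40.21.5.0/28, 40.21.5.16/28, 40.21.5.32/28, 40.21.5.48/28, 40.21.5.64/28, 40.21.5.80/28, 40.21.5.96/28, 40.21.5.112/28


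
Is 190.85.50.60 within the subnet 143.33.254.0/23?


Subnet network: 143.33.254.0
Test IP AND mask: 190.85.50.0
No, 190.85.50.60 is not in 143.33.254.0/23


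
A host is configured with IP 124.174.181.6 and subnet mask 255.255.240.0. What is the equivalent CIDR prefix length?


Binary: 11111111.11111111.11110000.00000000
Count leading 1s
Prefix: /20


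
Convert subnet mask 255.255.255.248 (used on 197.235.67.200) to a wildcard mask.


Subnet mask: 255.255.255.248
Wildcard = 255.255.255.255 - subnet mask
255 - 255 = 0
255 - 255 = 0
255 - 255 = 0
255 - 248 = 7
Wildcard: 0.0.0.7


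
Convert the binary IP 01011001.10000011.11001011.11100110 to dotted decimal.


01011001 = 89
10000011 = 131
11001011 = 203
11100110 = 230
IP: 89.131.203.230


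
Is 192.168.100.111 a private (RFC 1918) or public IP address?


RFC 1918 private ranges:
  10.0.0.0/8 (10.0.0.0 - 10.255.255.255)
  172.16.0.0/12 (172.16.0.0 - 172.31.255.255)
  192.168.0.0/16 (192.168.0.0 - 192.168.255.255)
Private (in 192.168.0.0/16)


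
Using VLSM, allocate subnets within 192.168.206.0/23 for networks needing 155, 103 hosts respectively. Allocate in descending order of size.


155 hosts -> /24 (254 usable): 192.168.206.0/24
103 hosts -> /25 (126 usable): 192.168.207.0/25
Allocation: 192.168.206.0/24 (155 hosts, 254 usable); 192.168.207.0/25 (103 hosts, 126 usable)


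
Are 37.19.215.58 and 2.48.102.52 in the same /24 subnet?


Mask: 255.255.255.0
37.19.215.58 AND mask = 37.19.215.0
2.48.102.52 AND mask = 2.48.102.0
No, different subnets (37.19.215.0 vs 2.48.102.0)


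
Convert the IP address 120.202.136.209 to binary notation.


120 = 01111000
202 = 11001010
136 = 10001000
209 = 11010001
Binary: 01111000.11001010.10001000.11010001


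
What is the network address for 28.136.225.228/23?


IP:   00011100.10001000.11100001.11100100
Mask: 11111111.11111111.11111110.00000000
AND operation:
Net:  00011100.10001000.11100000.00000000
Network: 28.136.224.0/23


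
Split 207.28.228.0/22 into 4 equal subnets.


New prefix = 22 + 2 = 24
Each subnet has 256 addresses
  207.28.228.0/24
  207.28.229.0/24
  207.28.230.0/24
  207.28.231.0/24
Subnets: 207.28.228.0/24, 207.28.229.0/24, 207.28.230.0/24, 207.28.231.0/24


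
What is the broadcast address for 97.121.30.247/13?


Network: 97.120.0.0/13
Host bits = 19
Set all host bits to 1:
Broadcast: 97.127.255.255


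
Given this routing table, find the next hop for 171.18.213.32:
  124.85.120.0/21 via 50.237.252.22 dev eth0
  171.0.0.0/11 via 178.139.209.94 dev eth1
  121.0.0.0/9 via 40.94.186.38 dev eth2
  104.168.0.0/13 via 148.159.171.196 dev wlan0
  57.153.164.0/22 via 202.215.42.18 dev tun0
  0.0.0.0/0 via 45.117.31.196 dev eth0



Longest prefix match for 171.18.213.32:
  /21 124.85.120.0: no
  /11 171.0.0.0: MATCH
  /9 121.0.0.0: no
  /13 104.168.0.0: no
  /22 57.153.164.0: no
  /0 0.0.0.0: MATCH
Selected: next-hop 178.139.209.94 via eth1 (matched /11)


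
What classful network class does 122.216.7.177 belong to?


First octet: 122
Binary: 01111010
0xxxxxxx -> Class A (1-126)
Class A, default mask 255.0.0.0 (/8)


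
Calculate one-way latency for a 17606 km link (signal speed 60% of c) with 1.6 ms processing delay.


Speed = 0.6 * 3e5 km/s = 180000 km/s
Propagation delay = 17606 / 180000 = 0.0978 s = 97.8111 ms
Processing delay = 1.6 ms
Total one-way latency = 99.4111 ms


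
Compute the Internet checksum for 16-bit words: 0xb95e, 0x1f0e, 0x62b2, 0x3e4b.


Sum all words (with carry folding):
+ 0xb95e = 0xb95e
+ 0x1f0e = 0xd86c
+ 0x62b2 = 0x3b1f
+ 0x3e4b = 0x796a
One's complement: ~0x796a
Checksum = 0x8695


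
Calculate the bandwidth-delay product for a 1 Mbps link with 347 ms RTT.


BDP = bandwidth * RTT
= 1 Mbps * 347 ms
= 1 * 1e6 * 347 / 1000 bits
= 347000 bits
= 43375 bytes
= 42.3584 KB
BDP = 347000 bits (43375 bytes)


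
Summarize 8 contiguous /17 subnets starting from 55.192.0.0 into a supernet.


Original prefix: /17
Number of subnets: 8 = 2^3
New prefix = 17 - 3 = 14
Supernet: 55.192.0.0/14


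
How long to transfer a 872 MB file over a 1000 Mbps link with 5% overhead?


Effective throughput = 1000 * (1 - 5/100) = 950 Mbps
File size in Mb = 872 * 8 = 6976 Mb
Time = 6976 / 950
Time = 7.3432 seconds


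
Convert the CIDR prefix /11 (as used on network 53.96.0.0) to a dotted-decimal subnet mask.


/11 means 11 network bits, 21 host bits
Binary: 11111111111000000000000000000000
Mask: 255.224.0.0


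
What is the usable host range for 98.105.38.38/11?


Network: 98.96.0.0
Broadcast: 98.127.255.255
First usable = network + 1
Last usable = broadcast - 1
Range: 98.96.0.1 to 98.127.255.254


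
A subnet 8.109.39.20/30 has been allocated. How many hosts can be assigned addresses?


Host bits = 32 - 30 = 2
Total addresses = 2^2 = 4
Usable = total - 2 (network and broadcast)
Usable hosts: 2


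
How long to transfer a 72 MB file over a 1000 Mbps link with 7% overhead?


Effective throughput = 1000 * (1 - 7/100) = 930.0 Mbps
File size in Mb = 72 * 8 = 576 Mb
Time = 576 / 930.0
Time = 0.6194 seconds


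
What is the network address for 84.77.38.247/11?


IP:   01010100.01001101.00100110.11110111
Mask: 11111111.11100000.00000000.00000000
AND operation:
Net:  01010100.01000000.00000000.00000000
Network: 84.64.0.0/11


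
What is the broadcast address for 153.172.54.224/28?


Network: 153.172.54.224/28
Host bits = 4
Set all host bits to 1:
Broadcast: 153.172.54.239


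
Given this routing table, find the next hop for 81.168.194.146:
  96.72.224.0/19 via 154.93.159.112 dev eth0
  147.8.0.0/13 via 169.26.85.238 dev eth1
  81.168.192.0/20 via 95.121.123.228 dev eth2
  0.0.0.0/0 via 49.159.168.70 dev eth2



Longest prefix match for 81.168.194.146:
  /19 96.72.224.0: no
  /13 147.8.0.0: no
  /20 81.168.192.0: MATCH
  /0 0.0.0.0: MATCH
Selected: next-hop 95.121.123.228 via eth2 (matched /20)


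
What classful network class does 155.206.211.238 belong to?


First octet: 155
Binary: 10011011
10xxxxxx -> Class B (128-191)
Class B, default mask 255.255.0.0 (/16)


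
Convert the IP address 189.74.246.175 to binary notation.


189 = 10111101
74 = 01001010
246 = 11110110
175 = 10101111
Binary: 10111101.01001010.11110110.10101111


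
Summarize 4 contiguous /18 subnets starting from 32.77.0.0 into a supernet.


Original prefix: /18
Number of subnets: 4 = 2^2
New prefix = 18 - 2 = 16
Supernet: 32.77.0.0/16


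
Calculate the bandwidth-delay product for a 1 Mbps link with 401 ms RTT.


BDP = bandwidth * RTT
= 1 Mbps * 401 ms
= 1 * 1e6 * 401 / 1000 bits
= 401000 bits
= 50125 bytes
= 48.9502 KB
BDP = 401000 bits (50125 bytes)


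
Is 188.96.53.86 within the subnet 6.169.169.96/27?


Subnet network: 6.169.169.96
Test IP AND mask: 188.96.53.64
No, 188.96.53.86 is not in 6.169.169.96/27


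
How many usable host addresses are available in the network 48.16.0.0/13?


Host bits = 32 - 13 = 19
Total addresses = 2^19 = 524288
Usable = total - 2 (network and broadcast)
Usable hosts: 524286


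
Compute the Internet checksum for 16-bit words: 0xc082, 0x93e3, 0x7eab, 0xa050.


Sum all words (with carry folding):
+ 0xc082 = 0xc082
+ 0x93e3 = 0x5466
+ 0x7eab = 0xd311
+ 0xa050 = 0x7362
One's complement: ~0x7362
Checksum = 0x8c9d


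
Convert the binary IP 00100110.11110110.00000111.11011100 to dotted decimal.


00100110 = 38
11110110 = 246
00000111 = 7
11011100 = 220
IP: 38.246.7.220


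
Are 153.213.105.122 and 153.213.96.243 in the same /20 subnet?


Mask: 255.255.240.0
153.213.105.122 AND mask = 153.213.96.0
153.213.96.243 AND mask = 153.213.96.0
Yes, same subnet (153.213.96.0)


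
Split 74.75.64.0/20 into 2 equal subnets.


New prefix = 20 + 1 = 21
Each subnet has 2048 addresses
  74.75.64.0/21
  74.75.72.0/21
Subnets: 74.75.64.0/21, 74.75.72.0/21


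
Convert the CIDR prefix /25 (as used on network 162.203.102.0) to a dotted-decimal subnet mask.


/25 means 25 network bits, 7 host bits
Binary: 11111111111111111111111110000000
Mask: 255.255.255.128


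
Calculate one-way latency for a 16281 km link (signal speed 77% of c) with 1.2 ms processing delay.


Speed = 0.77 * 3e5 km/s = 231000 km/s
Propagation delay = 16281 / 231000 = 0.0705 s = 70.4805 ms
Processing delay = 1.2 ms
Total one-way latency = 71.6805 ms


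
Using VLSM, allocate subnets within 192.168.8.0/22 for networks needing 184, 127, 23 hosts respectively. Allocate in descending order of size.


184 hosts -> /24 (254 usable): 192.168.8.0/24
127 hosts -> /24 (254 usable): 192.168.9.0/24
23 hosts -> /27 (30 usable): 192.168.10.0/27
Allocation: 192.168.8.0/24 (184 hosts, 254 usable); 192.168.9.0/24 (127 hosts, 254 usable); 192.168.10.0/27 (23 hosts, 30 usable)


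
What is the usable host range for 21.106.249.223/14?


Network: 21.104.0.0
Broadcast: 21.107.255.255
First usable = network + 1
Last usable = broadcast - 1
Range: 21.104.0.1 to 21.107.255.254


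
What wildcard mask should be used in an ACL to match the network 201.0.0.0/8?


Subnet mask: 255.0.0.0
Wildcard = 255.255.255.255 - subnet mask
255 - 255 = 0
255 - 0 = 255
255 - 0 = 255
255 - 0 = 255
Wildcard: 0.255.255.255


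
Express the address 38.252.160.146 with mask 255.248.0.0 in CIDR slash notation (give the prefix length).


Binary: 11111111.11111000.00000000.00000000
Count leading 1s
Prefix: /13


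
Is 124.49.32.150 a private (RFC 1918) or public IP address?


RFC 1918 private ranges:
  10.0.0.0/8 (10.0.0.0 - 10.255.255.255)
  172.16.0.0/12 (172.16.0.0 - 172.31.255.255)
  192.168.0.0/16 (192.168.0.0 - 192.168.255.255)
Public (not in any RFC 1918 range)


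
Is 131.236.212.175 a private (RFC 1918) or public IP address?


RFC 1918 private ranges:
  10.0.0.0/8 (10.0.0.0 - 10.255.255.255)
  172.16.0.0/12 (172.16.0.0 - 172.31.255.255)
  192.168.0.0/16 (192.168.0.0 - 192.168.255.255)
Public (not in any RFC 1918 range)


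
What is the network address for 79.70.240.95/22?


IP:   01001111.01000110.11110000.01011111
Mask: 11111111.11111111.11111100.00000000
AND operation:
Net:  01001111.01000110.11110000.00000000
Network: 79.70.240.0/22


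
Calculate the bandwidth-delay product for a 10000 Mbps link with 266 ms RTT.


BDP = bandwidth * RTT
= 10000 Mbps * 266 ms
= 10000 * 1e6 * 266 / 1000 bits
= 2660000000 bits
= 332500000 bytes
= 324707.0312 KB
BDP = 2660000000 bits (332500000 bytes)


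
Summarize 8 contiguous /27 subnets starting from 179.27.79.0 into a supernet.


Original prefix: /27
Number of subnets: 8 = 2^3
New prefix = 27 - 3 = 24
Supernet: 179.27.79.0/24


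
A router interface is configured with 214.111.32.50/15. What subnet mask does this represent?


/15 means 15 network bits, 17 host bits
Binary: 11111111111111100000000000000000
Mask: 255.254.0.0


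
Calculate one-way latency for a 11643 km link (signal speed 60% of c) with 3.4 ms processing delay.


Speed = 0.6 * 3e5 km/s = 180000 km/s
Propagation delay = 11643 / 180000 = 0.0647 s = 64.6833 ms
Processing delay = 3.4 ms
Total one-way latency = 68.0833 ms


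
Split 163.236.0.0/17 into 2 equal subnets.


New prefix = 17 + 1 = 18
Each subnet has 16384 addresses
  163.236.0.0/18
  163.236.64.0/18
Subnets: 163.236.0.0/18, 163.236.64.0/18


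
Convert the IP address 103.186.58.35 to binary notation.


103 = 01100111
186 = 10111010
58 = 00111010
35 = 00100011
Binary: 01100111.10111010.00111010.00100011


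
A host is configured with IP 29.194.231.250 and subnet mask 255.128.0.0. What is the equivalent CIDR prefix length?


Binary: 11111111.10000000.00000000.00000000
Count leading 1s
Prefix: /9


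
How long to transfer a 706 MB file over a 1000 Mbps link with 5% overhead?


Effective throughput = 1000 * (1 - 5/100) = 950 Mbps
File size in Mb = 706 * 8 = 5648 Mb
Time = 5648 / 950
Time = 5.9453 seconds


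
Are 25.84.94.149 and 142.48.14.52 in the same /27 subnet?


Mask: 255.255.255.224
25.84.94.149 AND mask = 25.84.94.128
142.48.14.52 AND mask = 142.48.14.32
No, different subnets (25.84.94.128 vs 142.48.14.32)


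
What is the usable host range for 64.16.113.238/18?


Network: 64.16.64.0
Broadcast: 64.16.127.255
First usable = network + 1
Last usable = broadcast - 1
Range: 64.16.64.1 to 64.16.127.254


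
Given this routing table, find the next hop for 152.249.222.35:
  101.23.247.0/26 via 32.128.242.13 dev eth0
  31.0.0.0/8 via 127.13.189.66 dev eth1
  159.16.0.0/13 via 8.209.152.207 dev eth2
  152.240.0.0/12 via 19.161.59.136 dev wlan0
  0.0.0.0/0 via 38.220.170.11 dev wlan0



Longest prefix match for 152.249.222.35:
  /26 101.23.247.0: no
  /8 31.0.0.0: no
  /13 159.16.0.0: no
  /12 152.240.0.0: MATCH
  /0 0.0.0.0: MATCH
Selected: next-hop 19.161.59.136 via wlan0 (matched /12)


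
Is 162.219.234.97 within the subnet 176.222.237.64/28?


Subnet network: 176.222.237.64
Test IP AND mask: 162.219.234.96
No, 162.219.234.97 is not in 176.222.237.64/28


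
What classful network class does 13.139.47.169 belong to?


First octet: 13
Binary: 00001101
0xxxxxxx -> Class A (1-126)
Class A, default mask 255.0.0.0 (/8)


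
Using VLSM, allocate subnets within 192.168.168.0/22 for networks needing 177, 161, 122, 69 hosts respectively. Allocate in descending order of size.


177 hosts -> /24 (254 usable): 192.168.168.0/24
161 hosts -> /24 (254 usable): 192.168.169.0/24
122 hosts -> /25 (126 usable): 192.168.170.0/25
69 hosts -> /25 (126 usable): 192.168.170.128/25
Allocation: 192.168.168.0/24 (177 hosts, 254 usable); 192.168.169.0/24 (161 hosts, 254 usable); 192.168.170.0/25 (122 hosts, 126 usable); 192.168.170.128/25 (69 hosts, 126 usable)


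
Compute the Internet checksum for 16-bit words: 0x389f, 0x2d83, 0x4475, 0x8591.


Sum all words (with carry folding):
+ 0x389f = 0x389f
+ 0x2d83 = 0x6622
+ 0x4475 = 0xaa97
+ 0x8591 = 0x3029
One's complement: ~0x3029
Checksum = 0xcfd6


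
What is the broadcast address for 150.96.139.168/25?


Network: 150.96.139.128/25
Host bits = 7
Set all host bits to 1:
Broadcast: 150.96.139.255


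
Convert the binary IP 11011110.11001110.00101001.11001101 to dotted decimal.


11011110 = 222
11001110 = 206
00101001 = 41
11001101 = 205
IP: 222.206.41.205


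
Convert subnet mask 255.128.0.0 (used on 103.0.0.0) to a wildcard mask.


Subnet mask: 255.128.0.0
Wildcard = 255.255.255.255 - subnet mask
255 - 255 = 0
255 - 128 = 127
255 - 0 = 255
255 - 0 = 255
Wildcard: 0.127.255.255


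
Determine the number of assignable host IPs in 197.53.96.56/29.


Host bits = 32 - 29 = 3
Total addresses = 2^3 = 8
Usable = total - 2 (network and broadcast)
Usable hosts: 6


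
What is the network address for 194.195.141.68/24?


IP:   11000010.11000011.10001101.01000100
Mask: 11111111.11111111.11111111.00000000
AND operation:
Net:  11000010.11000011.10001101.00000000
Network: 194.195.141.0/24


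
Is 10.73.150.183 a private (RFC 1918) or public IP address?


RFC 1918 private ranges:
  10.0.0.0/8 (10.0.0.0 - 10.255.255.255)
  172.16.0.0/12 (172.16.0.0 - 172.31.255.255)
  192.168.0.0/16 (192.168.0.0 - 192.168.255.255)
Private (in 10.0.0.0/8)


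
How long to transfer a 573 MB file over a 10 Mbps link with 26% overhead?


Effective throughput = 10 * (1 - 26/100) = 7.4 Mbps
File size in Mb = 573 * 8 = 4584 Mb
Time = 4584 / 7.4
Time = 619.4595 seconds


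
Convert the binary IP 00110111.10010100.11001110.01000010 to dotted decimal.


00110111 = 55
10010100 = 148
11001110 = 206
01000010 = 66
IP: 55.148.206.66


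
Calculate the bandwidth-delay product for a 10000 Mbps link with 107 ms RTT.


BDP = bandwidth * RTT
= 10000 Mbps * 107 ms
= 10000 * 1e6 * 107 / 1000 bits
= 1070000000 bits
= 133750000 bytes
= 130615.2344 KB
BDP = 1070000000 bits (133750000 bytes)


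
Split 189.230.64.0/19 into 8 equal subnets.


New prefix = 19 + 3 = 22
Each subnet has 1024 addresses
  189.230.64.0/22
  189.230.68.0/22
  189.230.72.0/22
  189.230.76.0/22
  189.230.80.0/22
  189.230.84.0/22
  189.230.88.0/22
  189.230.92.0/22
Subnets: 189.230.64.0/22, 189.230.68.0/22, 189.230.72.0/22, 189.230.76.0/22, 189.230.80.0/22, 189.230.84.0/22, 189.230.88.0/22, 189.230.92.0/22


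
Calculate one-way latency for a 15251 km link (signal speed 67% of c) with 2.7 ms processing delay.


Speed = 0.67 * 3e5 km/s = 201000 km/s
Propagation delay = 15251 / 201000 = 0.0759 s = 75.8756 ms
Processing delay = 2.7 ms
Total one-way latency = 78.5756 ms


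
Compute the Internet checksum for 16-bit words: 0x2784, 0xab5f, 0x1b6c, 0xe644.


Sum all words (with carry folding):
+ 0x2784 = 0x2784
+ 0xab5f = 0xd2e3
+ 0x1b6c = 0xee4f
+ 0xe644 = 0xd494
One's complement: ~0xd494
Checksum = 0x2b6b


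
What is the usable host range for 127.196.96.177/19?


Network: 127.196.96.0
Broadcast: 127.196.127.255
First usable = network + 1
Last usable = broadcast - 1
Range: 127.196.96.1 to 127.196.127.254


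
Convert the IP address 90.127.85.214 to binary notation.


90 = 01011010
127 = 01111111
85 = 01010101
214 = 11010110
Binary: 01011010.01111111.01010101.11010110


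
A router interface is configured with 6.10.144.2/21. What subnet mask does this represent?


/21 means 21 network bits, 11 host bits
Binary: 11111111111111111111100000000000
Mask: 255.255.248.0


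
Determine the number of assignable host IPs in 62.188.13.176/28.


Host bits = 32 - 28 = 4
Total addresses = 2^4 = 16
Usable = total - 2 (network and broadcast)
Usable hosts: 14


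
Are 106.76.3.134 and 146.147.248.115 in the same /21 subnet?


Mask: 255.255.248.0
106.76.3.134 AND mask = 106.76.0.0
146.147.248.115 AND mask = 146.147.248.0
No, different subnets (106.76.0.0 vs 146.147.248.0)


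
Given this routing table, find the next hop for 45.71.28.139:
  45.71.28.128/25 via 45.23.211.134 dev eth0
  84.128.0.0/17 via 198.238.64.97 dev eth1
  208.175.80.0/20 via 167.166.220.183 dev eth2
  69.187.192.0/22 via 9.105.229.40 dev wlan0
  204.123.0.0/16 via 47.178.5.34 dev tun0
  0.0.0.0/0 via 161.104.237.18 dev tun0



Longest prefix match for 45.71.28.139:
  /25 45.71.28.128: MATCH
  /17 84.128.0.0: no
  /20 208.175.80.0: no
  /22 69.187.192.0: no
  /16 204.123.0.0: no
  /0 0.0.0.0: MATCH
Selected: next-hop 45.23.211.134 via eth0 (matched /25)


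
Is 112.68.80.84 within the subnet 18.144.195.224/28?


Subnet network: 18.144.195.224
Test IP AND mask: 112.68.80.80
No, 112.68.80.84 is not in 18.144.195.224/28


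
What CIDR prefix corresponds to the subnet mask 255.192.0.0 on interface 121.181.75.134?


Binary: 11111111.11000000.00000000.00000000
Count leading 1s
Prefix: /10


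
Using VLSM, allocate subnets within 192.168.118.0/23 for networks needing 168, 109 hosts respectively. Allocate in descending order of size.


168 hosts -> /24 (254 usable): 192.168.118.0/24
109 hosts -> /25 (126 usable): 192.168.119.0/25
Allocation: 192.168.118.0/24 (168 hosts, 254 usable); 192.168.119.0/25 (109 hosts, 126 usable)


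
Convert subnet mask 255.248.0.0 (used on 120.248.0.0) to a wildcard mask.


Subnet mask: 255.248.0.0
Wildcard = 255.255.255.255 - subnet mask
255 - 255 = 0
255 - 248 = 7
255 - 0 = 255
255 - 0 = 255
Wildcard: 0.7.255.255


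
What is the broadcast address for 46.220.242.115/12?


Network: 46.208.0.0/12
Host bits = 20
Set all host bits to 1:
Broadcast: 46.223.255.255


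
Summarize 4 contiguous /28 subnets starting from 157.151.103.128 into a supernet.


Original prefix: /28
Number of subnets: 4 = 2^2
New prefix = 28 - 2 = 26
Supernet: 157.151.103.128/26


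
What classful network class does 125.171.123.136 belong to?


First octet: 125
Binary: 01111101
0xxxxxxx -> Class A (1-126)
Class A, default mask 255.0.0.0 (/8)


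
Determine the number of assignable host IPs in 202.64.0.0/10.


Host bits = 32 - 10 = 22
Total addresses = 2^22 = 4194304
Usable = total - 2 (network and broadcast)
Usable hosts: 4194302


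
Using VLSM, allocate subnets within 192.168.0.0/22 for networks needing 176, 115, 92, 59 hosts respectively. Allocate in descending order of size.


176 hosts -> /24 (254 usable): 192.168.0.0/24
115 hosts -> /25 (126 usable): 192.168.1.0/25
92 hosts -> /25 (126 usable): 192.168.1.128/25
59 hosts -> /26 (62 usable): 192.168.2.0/26
Allocation: 192.168.0.0/24 (176 hosts, 254 usable); 192.168.1.0/25 (115 hosts, 126 usable); 192.168.1.128/25 (92 hosts, 126 usable); 192.168.2.0/26 (59 hosts, 62 usable)


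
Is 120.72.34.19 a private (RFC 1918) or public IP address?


RFC 1918 private ranges:
  10.0.0.0/8 (10.0.0.0 - 10.255.255.255)
  172.16.0.0/12 (172.16.0.0 - 172.31.255.255)
  192.168.0.0/16 (192.168.0.0 - 192.168.255.255)
Public (not in any RFC 1918 range)


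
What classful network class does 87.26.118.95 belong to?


First octet: 87
Binary: 01010111
0xxxxxxx -> Class A (1-126)
Class A, default mask 255.0.0.0 (/8)


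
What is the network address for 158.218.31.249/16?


IP:   10011110.11011010.00011111.11111001
Mask: 11111111.11111111.00000000.00000000
AND operation:
Net:  10011110.11011010.00000000.00000000
Network: 158.218.0.0/16


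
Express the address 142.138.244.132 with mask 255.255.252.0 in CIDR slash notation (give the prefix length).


Binary: 11111111.11111111.11111100.00000000
Count leading 1s
Prefix: /22


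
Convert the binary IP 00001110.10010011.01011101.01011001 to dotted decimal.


00001110 = 14
10010011 = 147
01011101 = 93
01011001 = 89
IP: 14.147.93.89


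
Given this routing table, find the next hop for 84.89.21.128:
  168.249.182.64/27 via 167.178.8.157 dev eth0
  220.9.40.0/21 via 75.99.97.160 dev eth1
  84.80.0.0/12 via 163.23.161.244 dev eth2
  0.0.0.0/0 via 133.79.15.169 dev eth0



Longest prefix match for 84.89.21.128:
  /27 168.249.182.64: no
  /21 220.9.40.0: no
  /12 84.80.0.0: MATCH
  /0 0.0.0.0: MATCH
Selected: next-hop 163.23.161.244 via eth2 (matched /12)


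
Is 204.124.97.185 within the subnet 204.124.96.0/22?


Subnet network: 204.124.96.0
Test IP AND mask: 204.124.96.0
Yes, 204.124.97.185 is in 204.124.96.0/22


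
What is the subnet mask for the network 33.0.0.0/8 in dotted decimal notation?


/8 means 8 network bits, 24 host bits
Binary: 11111111000000000000000000000000
Mask: 255.0.0.0


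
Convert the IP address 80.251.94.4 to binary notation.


80 = 01010000
251 = 11111011
94 = 01011110
4 = 00000100
Binary: 01010000.11111011.01011110.00000100


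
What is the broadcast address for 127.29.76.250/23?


Network: 127.29.76.0/23
Host bits = 9
Set all host bits to 1:
Broadcast: 127.29.77.255


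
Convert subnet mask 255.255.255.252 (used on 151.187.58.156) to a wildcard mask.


Subnet mask: 255.255.255.252
Wildcard = 255.255.255.255 - subnet mask
255 - 255 = 0
255 - 255 = 0
255 - 255 = 0
255 - 252 = 3
Wildcard: 0.0.0.3


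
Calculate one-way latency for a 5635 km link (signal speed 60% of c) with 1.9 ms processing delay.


Speed = 0.6 * 3e5 km/s = 180000 km/s
Propagation delay = 5635 / 180000 = 0.0313 s = 31.3056 ms
Processing delay = 1.9 ms
Total one-way latency = 33.2056 ms


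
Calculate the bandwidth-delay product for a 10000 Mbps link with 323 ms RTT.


BDP = bandwidth * RTT
= 10000 Mbps * 323 ms
= 10000 * 1e6 * 323 / 1000 bits
= 3230000000 bits
= 403750000 bytes
= 394287.1094 KB
BDP = 3230000000 bits (403750000 bytes)


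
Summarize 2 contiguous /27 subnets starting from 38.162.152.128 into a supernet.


Original prefix: /27
Number of subnets: 2 = 2^1
New prefix = 27 - 1 = 26
Supernet: 38.162.152.128/26


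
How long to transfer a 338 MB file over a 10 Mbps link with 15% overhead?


Effective throughput = 10 * (1 - 15/100) = 8.5 Mbps
File size in Mb = 338 * 8 = 2704 Mb
Time = 2704 / 8.5
Time = 318.1176 seconds


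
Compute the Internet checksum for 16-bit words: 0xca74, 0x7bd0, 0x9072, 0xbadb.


Sum all words (with carry folding):
+ 0xca74 = 0xca74
+ 0x7bd0 = 0x4645
+ 0x9072 = 0xd6b7
+ 0xbadb = 0x9193
One's complement: ~0x9193
Checksum = 0x6e6c


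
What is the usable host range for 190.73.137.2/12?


Network: 190.64.0.0
Broadcast: 190.79.255.255
First usable = network + 1
Last usable = broadcast - 1
Range: 190.64.0.1 to 190.79.255.254


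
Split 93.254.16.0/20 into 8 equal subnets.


New prefix = 20 + 3 = 23
Each subnet has 512 addresses
  93.254.16.0/23
  93.254.18.0/23
  93.254.20.0/23
  93.254.22.0/23
  93.254.24.0/23
  93.254.26.0/23
  93.254.28.0/23
  93.254.30.0/23
Subnets: 93.254.16.0/23, 93.254.18.0/23, 93.254.20.0/23, 93.254.22.0/23, 93.254.24.0/23, 93.254.26.0/23, 93.254.28.0/23, 93.254.30.0/23


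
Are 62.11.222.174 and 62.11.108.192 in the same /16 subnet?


Mask: 255.255.0.0
62.11.222.174 AND mask = 62.11.0.0
62.11.108.192 AND mask = 62.11.0.0
Yes, same subnet (62.11.0.0)


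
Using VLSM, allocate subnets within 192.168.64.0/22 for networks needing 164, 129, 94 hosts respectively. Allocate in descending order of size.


164 hosts -> /24 (254 usable): 192.168.64.0/24
129 hosts -> /24 (254 usable): 192.168.65.0/24
94 hosts -> /25 (126 usable): 192.168.66.0/25
Allocation: 192.168.64.0/24 (164 hosts, 254 usable); 192.168.65.0/24 (129 hosts, 254 usable); 192.168.66.0/25 (94 hosts, 126 usable)


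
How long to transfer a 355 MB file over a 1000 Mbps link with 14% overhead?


Effective throughput = 1000 * (1 - 14/100) = 860 Mbps
File size in Mb = 355 * 8 = 2840 Mb
Time = 2840 / 860
Time = 3.3023 seconds


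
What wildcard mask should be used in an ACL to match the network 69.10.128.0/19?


Subnet mask: 255.255.224.0
Wildcard = 255.255.255.255 - subnet mask
255 - 255 = 0
255 - 255 = 0
255 - 224 = 31
255 - 0 = 255
Wildcard: 0.0.31.255


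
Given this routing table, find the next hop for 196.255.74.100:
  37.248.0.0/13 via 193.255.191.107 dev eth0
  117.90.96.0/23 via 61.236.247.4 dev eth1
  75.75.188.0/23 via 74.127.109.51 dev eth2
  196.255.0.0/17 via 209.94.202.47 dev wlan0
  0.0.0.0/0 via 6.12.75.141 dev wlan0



Longest prefix match for 196.255.74.100:
  /13 37.248.0.0: no
  /23 117.90.96.0: no
  /23 75.75.188.0: no
  /17 196.255.0.0: MATCH
  /0 0.0.0.0: MATCH
Selected: next-hop 209.94.202.47 via wlan0 (matched /17)


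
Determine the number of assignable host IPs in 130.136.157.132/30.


Host bits = 32 - 30 = 2
Total addresses = 2^2 = 4
Usable = total - 2 (network and broadcast)
Usable hosts: 2


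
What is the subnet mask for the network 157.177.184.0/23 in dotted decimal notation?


/23 means 23 network bits, 9 host bits
Binary: 11111111111111111111111000000000
Mask: 255.255.254.0


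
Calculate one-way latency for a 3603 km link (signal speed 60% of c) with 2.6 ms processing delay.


Speed = 0.6 * 3e5 km/s = 180000 km/s
Propagation delay = 3603 / 180000 = 0.02 s = 20.0167 ms
Processing delay = 2.6 ms
Total one-way latency = 22.6167 ms


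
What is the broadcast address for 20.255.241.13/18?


Network: 20.255.192.0/18
Host bits = 14
Set all host bits to 1:
Broadcast: 20.255.255.255


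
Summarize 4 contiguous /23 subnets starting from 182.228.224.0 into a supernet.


Original prefix: /23
Number of subnets: 4 = 2^2
New prefix = 23 - 2 = 21
Supernet: 182.228.224.0/21


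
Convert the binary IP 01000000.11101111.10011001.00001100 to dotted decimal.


01000000 = 64
11101111 = 239
10011001 = 153
00001100 = 12
IP: 64.239.153.12


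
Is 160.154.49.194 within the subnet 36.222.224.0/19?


Subnet network: 36.222.224.0
Test IP AND mask: 160.154.32.0
No, 160.154.49.194 is not in 36.222.224.0/19


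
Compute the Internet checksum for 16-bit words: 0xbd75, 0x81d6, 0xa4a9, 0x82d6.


Sum all words (with carry folding):
+ 0xbd75 = 0xbd75
+ 0x81d6 = 0x3f4c
+ 0xa4a9 = 0xe3f5
+ 0x82d6 = 0x66cc
One's complement: ~0x66cc
Checksum = 0x9933


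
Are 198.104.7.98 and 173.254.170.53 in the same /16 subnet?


Mask: 255.255.0.0
198.104.7.98 AND mask = 198.104.0.0
173.254.170.53 AND mask = 173.254.0.0
No, different subnets (198.104.0.0 vs 173.254.0.0)


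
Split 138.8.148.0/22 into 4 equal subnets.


New prefix = 22 + 2 = 24
Each subnet has 256 addresses
  138.8.148.0/24
  138.8.149.0/24
  138.8.150.0/24
  138.8.151.0/24
Subnets: 138.8.148.0/24, 138.8.149.0/24, 138.8.150.0/24, 138.8.151.0/24


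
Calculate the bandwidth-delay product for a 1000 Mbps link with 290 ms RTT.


BDP = bandwidth * RTT
= 1000 Mbps * 290 ms
= 1000 * 1e6 * 290 / 1000 bits
= 290000000 bits
= 36250000 bytes
= 35400.3906 KB
BDP = 290000000 bits (36250000 bytes)


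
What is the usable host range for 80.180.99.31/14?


Network: 80.180.0.0
Broadcast: 80.183.255.255
First usable = network + 1
Last usable = broadcast - 1
Range: 80.180.0.1 to 80.183.255.254


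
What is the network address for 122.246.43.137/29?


IP:   01111010.11110110.00101011.10001001
Mask: 11111111.11111111.11111111.11111000
AND operation:
Net:  01111010.11110110.00101011.10001000
Network: 122.246.43.136/29


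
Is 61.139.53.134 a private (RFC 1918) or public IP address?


RFC 1918 private ranges:
  10.0.0.0/8 (10.0.0.0 - 10.255.255.255)
  172.16.0.0/12 (172.16.0.0 - 172.31.255.255)
  192.168.0.0/16 (192.168.0.0 - 192.168.255.255)
Public (not in any RFC 1918 range)


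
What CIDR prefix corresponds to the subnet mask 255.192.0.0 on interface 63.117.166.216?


Binary: 11111111.11000000.00000000.00000000
Count leading 1s
Prefix: /10


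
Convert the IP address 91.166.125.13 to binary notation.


91 = 01011011
166 = 10100110
125 = 01111101
13 = 00001101
Binary: 01011011.10100110.01111101.00001101


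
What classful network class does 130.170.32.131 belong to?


First octet: 130
Binary: 10000010
10xxxxxx -> Class B (128-191)
Class B, default mask 255.255.0.0 (/16)


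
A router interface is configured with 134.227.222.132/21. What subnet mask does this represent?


/21 means 21 network bits, 11 host bits
Binary: 11111111111111111111100000000000
Mask: 255.255.248.0


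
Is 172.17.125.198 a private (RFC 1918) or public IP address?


RFC 1918 private ranges:
  10.0.0.0/8 (10.0.0.0 - 10.255.255.255)
  172.16.0.0/12 (172.16.0.0 - 172.31.255.255)
  192.168.0.0/16 (192.168.0.0 - 192.168.255.255)
Private (in 172.16.0.0/12)


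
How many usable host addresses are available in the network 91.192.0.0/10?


Host bits = 32 - 10 = 22
Total addresses = 2^22 = 4194304
Usable = total - 2 (network and broadcast)
Usable hosts: 4194302


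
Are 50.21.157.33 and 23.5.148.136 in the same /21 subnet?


Mask: 255.255.248.0
50.21.157.33 AND mask = 50.21.152.0
23.5.148.136 AND mask = 23.5.144.0
No, different subnets (50.21.152.0 vs 23.5.144.0)


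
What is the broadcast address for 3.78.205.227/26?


Network: 3.78.205.192/26
Host bits = 6
Set all host bits to 1:
Broadcast: 3.78.205.255


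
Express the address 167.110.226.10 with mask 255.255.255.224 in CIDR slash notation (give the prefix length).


Binary: 11111111.11111111.11111111.11100000
Count leading 1s
Prefix: /27


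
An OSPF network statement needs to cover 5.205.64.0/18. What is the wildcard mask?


Subnet mask: 255.255.192.0
Wildcard = 255.255.255.255 - subnet mask
255 - 255 = 0
255 - 255 = 0
255 - 192 = 63
255 - 0 = 255
Wildcard: 0.0.63.255


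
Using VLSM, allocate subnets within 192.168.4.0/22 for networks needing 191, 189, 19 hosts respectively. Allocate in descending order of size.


191 hosts -> /24 (254 usable): 192.168.4.0/24
189 hosts -> /24 (254 usable): 192.168.5.0/24
19 hosts -> /27 (30 usable): 192.168.6.0/27
Allocation: 192.168.4.0/24 (191 hosts, 254 usable); 192.168.5.0/24 (189 hosts, 254 usable); 192.168.6.0/27 (19 hosts, 30 usable)


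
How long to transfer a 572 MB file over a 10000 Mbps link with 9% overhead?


Effective throughput = 10000 * (1 - 9/100) = 9100 Mbps
File size in Mb = 572 * 8 = 4576 Mb
Time = 4576 / 9100
Time = 0.5029 seconds


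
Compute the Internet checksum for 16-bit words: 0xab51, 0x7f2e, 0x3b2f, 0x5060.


Sum all words (with carry folding):
+ 0xab51 = 0xab51
+ 0x7f2e = 0x2a80
+ 0x3b2f = 0x65af
+ 0x5060 = 0xb60f
One's complement: ~0xb60f
Checksum = 0x49f0


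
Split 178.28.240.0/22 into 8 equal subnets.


New prefix = 22 + 3 = 25
Each subnet has 128 addresses
  178.28.240.0/25
  178.28.240.128/25
  178.28.241.0/25
  178.28.241.128/25
  178.28.242.0/25
  178.28.242.128/25
  178.28.243.0/25
  178.28.243.128/25
Subnets: 178.28.240.0/25, 178.28.240.128/25, 178.28.241.0/25, 178.28.241.128/25, 178.28.242.0/25, 178.28.242.128/25, 178.28.243.0/25, 178.28.243.128/25


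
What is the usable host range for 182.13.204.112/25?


Network: 182.13.204.0
Broadcast: 182.13.204.127
First usable = network + 1
Last usable = broadcast - 1
Range: 182.13.204.1 to 182.13.204.126


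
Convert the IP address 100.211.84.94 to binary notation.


100 = 01100100
211 = 11010011
84 = 01010100
94 = 01011110
Binary: 01100100.11010011.01010100.01011110


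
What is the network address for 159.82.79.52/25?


IP:   10011111.01010010.01001111.00110100
Mask: 11111111.11111111.11111111.10000000
AND operation:
Net:  10011111.01010010.01001111.00000000
Network: 159.82.79.0/25


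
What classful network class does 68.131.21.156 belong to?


First octet: 68
Binary: 01000100
0xxxxxxx -> Class A (1-126)
Class A, default mask 255.0.0.0 (/8)


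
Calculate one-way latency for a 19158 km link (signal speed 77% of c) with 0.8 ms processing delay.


Speed = 0.77 * 3e5 km/s = 231000 km/s
Propagation delay = 19158 / 231000 = 0.0829 s = 82.9351 ms
Processing delay = 0.8 ms
Total one-way latency = 83.7351 ms


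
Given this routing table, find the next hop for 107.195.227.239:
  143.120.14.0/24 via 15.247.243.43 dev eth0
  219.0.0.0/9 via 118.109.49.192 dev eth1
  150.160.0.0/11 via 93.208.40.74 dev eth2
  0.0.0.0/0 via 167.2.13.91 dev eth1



Longest prefix match for 107.195.227.239:
  /24 143.120.14.0: no
  /9 219.0.0.0: no
  /11 150.160.0.0: no
  /0 0.0.0.0: MATCH
Selected: next-hop 167.2.13.91 via eth1 (matched /0)


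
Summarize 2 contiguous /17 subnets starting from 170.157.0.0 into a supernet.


Original prefix: /17
Number of subnets: 2 = 2^1
New prefix = 17 - 1 = 16
Supernet: 170.157.0.0/16


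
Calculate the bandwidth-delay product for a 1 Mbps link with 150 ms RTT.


BDP = bandwidth * RTT
= 1 Mbps * 150 ms
= 1 * 1e6 * 150 / 1000 bits
= 150000 bits
= 18750 bytes
= 18.3105 KB
BDP = 150000 bits (18750 bytes)


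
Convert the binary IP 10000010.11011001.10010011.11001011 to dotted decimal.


10000010 = 130
11011001 = 217
10010011 = 147
11001011 = 203
IP: 130.217.147.203


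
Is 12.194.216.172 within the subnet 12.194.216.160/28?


Subnet network: 12.194.216.160
Test IP AND mask: 12.194.216.160
Yes, 12.194.216.172 is in 12.194.216.160/28


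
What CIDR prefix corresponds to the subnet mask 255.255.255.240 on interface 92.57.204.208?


Binary: 11111111.11111111.11111111.11110000
Count leading 1s
Prefix: /28


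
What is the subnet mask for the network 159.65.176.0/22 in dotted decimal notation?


/22 means 22 network bits, 10 host bits
Binary: 11111111111111111111110000000000
Mask: 255.255.252.0
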